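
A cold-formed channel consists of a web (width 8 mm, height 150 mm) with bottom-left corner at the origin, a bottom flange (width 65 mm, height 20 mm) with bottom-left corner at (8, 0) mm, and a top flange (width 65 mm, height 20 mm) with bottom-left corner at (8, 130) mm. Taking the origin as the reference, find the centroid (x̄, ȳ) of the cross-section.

web: A = 8 × 150 = 1200.00, centroid at (4.00, 75.00).
bottom flange: A = 65 × 20 = 1300.00, centroid at (40.50, 10.00).
top flange: A = 65 × 20 = 1300.00, centroid at (40.50, 140.00).
ΣA = 3800.00 mm², ΣAx̄ = 110100.00 mm³, ΣAȳ = 285000.00 mm³.
x̄ = 110100.00/3800.00 = 28.97 mm; ȳ = 285000.00/3800.00 = 75.00 mm.

x̄ = 28.97 mm, ȳ = 75.00 mm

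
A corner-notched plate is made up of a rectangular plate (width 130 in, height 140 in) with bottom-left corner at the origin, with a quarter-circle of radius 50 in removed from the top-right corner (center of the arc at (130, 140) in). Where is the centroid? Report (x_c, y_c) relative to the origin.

x_c = 59.71 in, y_c = 64.10 in

plate: A = 130 × 140 = 18200.00, centroid at (65.00, 70.00).
removed quarter-circle: A = −¼π·50² = -1963.50, centroid at (108.78, 118.78).
ΣA = 16236.50 in², ΣAx_c = 969412.26 in³, ΣAy_c = 1040777.31 in³.
x_c = 969412.26/16236.50 = 59.71 in; y_c = 1040777.31/16236.50 = 64.10 in.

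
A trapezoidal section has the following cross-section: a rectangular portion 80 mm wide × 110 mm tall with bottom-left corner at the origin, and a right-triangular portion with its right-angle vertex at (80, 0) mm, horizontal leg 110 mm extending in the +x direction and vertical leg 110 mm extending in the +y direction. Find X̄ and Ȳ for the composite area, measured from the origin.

X̄ = 71.23 mm, Ȳ = 47.53 mm

rectangular portion: A = 80 × 110 = 8800.00, centroid at (40.00, 55.00).
triangular portion: A = ½·110·110 = 6050.00, centroid at (116.67, 36.67).
ΣA = 14850.00 mm²
ΣAX̄ = (8800.00)(40.00) + (6050.00)(116.67) = 1057833.33 mm³
ΣAȲ = (8800.00)(55.00) + (6050.00)(36.67) = 705833.33 mm³
X̄ = 1057833.33 / 14850.00 = 71.23 mm
Ȳ = 705833.33 / 14850.00 = 47.53 mm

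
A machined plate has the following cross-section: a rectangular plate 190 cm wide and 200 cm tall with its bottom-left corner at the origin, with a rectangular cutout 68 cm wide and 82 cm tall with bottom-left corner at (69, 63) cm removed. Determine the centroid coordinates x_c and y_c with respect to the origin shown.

Part | A | x̄ᵢ | ȳᵢ | A·x̄ᵢ | A·ȳᵢ
plate | 38000.00 | 95.00 | 100.00 | 3610000.00 | 3800000.00
hole | -5576.00 | 103.00 | 104.00 | -574328.00 | -579904.00
Σ | 32424.00 |  |  | 3035672.00 | 3220096.00
x_c = 3035672.00 / 32424.00 = 93.62 cm
y_c = 3220096.00 / 32424.00 = 99.31 cm

x_c = 93.62 cm, y_c = 99.31 cm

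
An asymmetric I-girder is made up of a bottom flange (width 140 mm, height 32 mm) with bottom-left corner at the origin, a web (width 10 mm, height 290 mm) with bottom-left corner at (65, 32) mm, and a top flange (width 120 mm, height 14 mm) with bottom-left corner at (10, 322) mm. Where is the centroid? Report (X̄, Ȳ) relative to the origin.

bottom flange: A = 140 × 32 = 4480.00, centroid at (70.00, 16.00).
web: A = 10 × 290 = 2900.00, centroid at (70.00, 177.00).
top flange: A = 120 × 14 = 1680.00, centroid at (70.00, 329.00).
ΣA = 9060.00 mm²
ΣAX̄ = (4480.00)(70.00) + (2900.00)(70.00) + (1680.00)(70.00) = 634200.00 mm³
ΣAȲ = (4480.00)(16.00) + (2900.00)(177.00) + (1680.00)(329.00) = 1137700.00 mm³
X̄ = 634200.00 / 9060.00 = 70.00 mm
Ȳ = 1137700.00 / 9060.00 = 125.57 mm

X̄ = 70.00 mm, Ȳ = 125.57 mm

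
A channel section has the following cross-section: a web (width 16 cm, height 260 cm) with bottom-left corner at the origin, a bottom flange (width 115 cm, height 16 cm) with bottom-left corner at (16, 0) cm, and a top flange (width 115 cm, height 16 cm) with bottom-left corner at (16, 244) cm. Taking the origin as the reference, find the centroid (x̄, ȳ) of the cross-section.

web: A = 16 × 260 = 4160.00, centroid at (8.00, 130.00).
bottom flange: A = 115 × 16 = 1840.00, centroid at (73.50, 8.00).
top flange: A = 115 × 16 = 1840.00, centroid at (73.50, 252.00).
ΣA = 7840.00 cm²
ΣAx̄ = (4160.00)(8.00) + (1840.00)(73.50) + (1840.00)(73.50) = 303760.00 cm³
ΣAȳ = (4160.00)(130.00) + (1840.00)(8.00) + (1840.00)(252.00) = 1019200.00 cm³
x̄ = 303760.00 / 7840.00 = 38.74 cm
ȳ = 1019200.00 / 7840.00 = 130.00 cm

x̄ = 38.74 cm, ȳ = 130.00 cm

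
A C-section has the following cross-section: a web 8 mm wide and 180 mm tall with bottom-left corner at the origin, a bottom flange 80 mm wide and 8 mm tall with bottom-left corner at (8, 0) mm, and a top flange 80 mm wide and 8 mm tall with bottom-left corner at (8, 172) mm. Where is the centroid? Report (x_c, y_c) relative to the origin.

x_c = 24.71 mm, y_c = 90.00 mm

Part | A | x̄ᵢ | ȳᵢ | A·x̄ᵢ | A·ȳᵢ
web | 1440.00 | 4.00 | 90.00 | 5760.00 | 129600.00
bottom flange | 640.00 | 48.00 | 4.00 | 30720.00 | 2560.00
top flange | 640.00 | 48.00 | 176.00 | 30720.00 | 112640.00
Σ | 2720.00 |  |  | 67200.00 | 244800.00
x_c = 67200.00 / 2720.00 = 24.71 mm
y_c = 244800.00 / 2720.00 = 90.00 mm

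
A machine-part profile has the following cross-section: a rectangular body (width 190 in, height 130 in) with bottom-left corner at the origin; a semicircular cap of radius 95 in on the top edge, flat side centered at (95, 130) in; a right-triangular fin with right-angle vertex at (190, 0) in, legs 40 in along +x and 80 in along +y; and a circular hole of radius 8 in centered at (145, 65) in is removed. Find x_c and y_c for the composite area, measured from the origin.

rectangular body: A = 190 × 130 = 24700.00, centroid at (95.00, 65.00).
semicircular top: A = ½π·95² = 14176.44, centroid at (95.00, 170.32).
triangular fin: A = ½·40·80 = 1600.00, centroid at (203.33, 26.67).
hole: A = −π·8² = -201.06, centroid at (145.00, 65.00).
ΣA = 40275.37 in²
ΣAx_c = (24700.00)(95.00) + (14176.44)(95.00) + (1600.00)(203.33) + (-201.06)(145.00) = 3989440.85 in³
ΣAy_c = (24700.00)(65.00) + (14176.44)(170.32) + (1600.00)(26.67) + (-201.06)(65.00) = 4049617.76 in³
x_c = 3989440.85 / 40275.37 = 99.05 in
y_c = 4049617.76 / 40275.37 = 100.55 in

x_c = 99.05 in, y_c = 100.55 in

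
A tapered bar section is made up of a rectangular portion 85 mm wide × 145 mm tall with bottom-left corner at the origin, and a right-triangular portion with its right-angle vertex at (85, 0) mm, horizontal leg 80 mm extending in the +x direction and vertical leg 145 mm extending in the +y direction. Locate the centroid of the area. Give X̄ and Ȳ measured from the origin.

X̄ = 64.63 mm, Ȳ = 64.77 mm

rectangular portion: A = 85 × 145 = 12325.00, centroid at (42.50, 72.50).
triangular portion: A = ½·80·145 = 5800.00, centroid at (111.67, 48.33).
ΣA = 18125.00 mm², ΣAX̄ = 1171479.17 mm³, ΣAȲ = 1173895.83 mm³.
X̄ = 1171479.17/18125.00 = 64.63 mm; Ȳ = 1173895.83/18125.00 = 64.77 mm.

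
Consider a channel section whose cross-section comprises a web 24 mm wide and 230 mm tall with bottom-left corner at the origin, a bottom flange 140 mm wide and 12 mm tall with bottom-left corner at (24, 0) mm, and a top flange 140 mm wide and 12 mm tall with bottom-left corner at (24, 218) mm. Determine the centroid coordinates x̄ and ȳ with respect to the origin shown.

web: A = 24 × 230 = 5520.00, centroid at (12.00, 115.00).
bottom flange: A = 140 × 12 = 1680.00, centroid at (94.00, 6.00).
top flange: A = 140 × 12 = 1680.00, centroid at (94.00, 224.00).
ΣA = 8880.00 mm², ΣAx̄ = 382080.00 mm³, ΣAȳ = 1021200.00 mm³.
x̄ = 382080.00/8880.00 = 43.03 mm; ȳ = 1021200.00/8880.00 = 115.00 mm.

x̄ = 43.03 mm, ȳ = 115.00 mm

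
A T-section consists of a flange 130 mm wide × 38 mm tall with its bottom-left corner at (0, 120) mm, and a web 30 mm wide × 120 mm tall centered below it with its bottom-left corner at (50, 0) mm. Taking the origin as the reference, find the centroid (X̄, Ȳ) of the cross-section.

web: A = 30 × 120 = 3600.00, centroid at (65.00, 60.00).
flange: A = 130 × 38 = 4940.00, centroid at (65.00, 139.00).
ΣA = 8540.00 mm²
ΣAX̄ = (3600.00)(65.00) + (4940.00)(65.00) = 555100.00 mm³
ΣAȲ = (3600.00)(60.00) + (4940.00)(139.00) = 902660.00 mm³
X̄ = 555100.00 / 8540.00 = 65.00 mm
Ȳ = 902660.00 / 8540.00 = 105.70 mm

X̄ = 65.00 mm, Ȳ = 105.70 mm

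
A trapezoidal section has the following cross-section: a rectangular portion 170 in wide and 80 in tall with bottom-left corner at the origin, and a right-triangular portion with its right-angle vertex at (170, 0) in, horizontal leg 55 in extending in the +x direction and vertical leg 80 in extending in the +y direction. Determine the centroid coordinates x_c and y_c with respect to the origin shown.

x_c = 99.39 in, y_c = 38.14 in

Part | A | x̄ᵢ | ȳᵢ | A·x̄ᵢ | A·ȳᵢ
rectangular portion | 13600.00 | 85.00 | 40.00 | 1156000.00 | 544000.00
triangular portion | 2200.00 | 188.33 | 26.67 | 414333.33 | 58666.67
Σ | 15800.00 |  |  | 1570333.33 | 602666.67
x_c = 1570333.33 / 15800.00 = 99.39 in
y_c = 602666.67 / 15800.00 = 38.14 in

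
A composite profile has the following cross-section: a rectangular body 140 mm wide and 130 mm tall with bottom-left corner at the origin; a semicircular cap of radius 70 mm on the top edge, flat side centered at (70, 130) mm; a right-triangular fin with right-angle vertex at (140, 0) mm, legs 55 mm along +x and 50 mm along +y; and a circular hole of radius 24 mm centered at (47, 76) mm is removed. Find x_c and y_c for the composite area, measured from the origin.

rectangular body: A = 140 × 130 = 18200.00, centroid at (70.00, 65.00).
semicircular top: A = ½π·70² = 7696.90, centroid at (70.00, 159.71).
triangular fin: A = ½·55·50 = 1375.00, centroid at (158.33, 16.67).
hole: A = −π·24² = -1809.56, centroid at (47.00, 76.00).
ΣA = 25462.34 mm², ΣAx_c = 1945442.28 mm³, ΣAy_c = 2297654.23 mm³.
x_c = 1945442.28/25462.34 = 76.40 mm; y_c = 2297654.23/25462.34 = 90.24 mm.

x_c = 76.40 mm, y_c = 90.24 mm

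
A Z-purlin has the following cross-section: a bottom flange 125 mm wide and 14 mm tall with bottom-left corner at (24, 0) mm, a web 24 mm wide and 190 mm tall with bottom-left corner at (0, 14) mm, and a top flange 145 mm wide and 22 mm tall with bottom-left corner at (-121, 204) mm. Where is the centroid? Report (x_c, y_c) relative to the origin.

x_c = 5.41 mm, y_c = 125.80 mm

Part | A | x̄ᵢ | ȳᵢ | A·x̄ᵢ | A·ȳᵢ
bottom flange | 1750.00 | 86.50 | 7.00 | 151375.00 | 12250.00
web | 4560.00 | 12.00 | 109.00 | 54720.00 | 497040.00
top flange | 3190.00 | -48.50 | 215.00 | -154715.00 | 685850.00
Σ | 9500.00 |  |  | 51380.00 | 1195140.00
x_c = 51380.00 / 9500.00 = 5.41 mm
y_c = 1195140.00 / 9500.00 = 125.80 mm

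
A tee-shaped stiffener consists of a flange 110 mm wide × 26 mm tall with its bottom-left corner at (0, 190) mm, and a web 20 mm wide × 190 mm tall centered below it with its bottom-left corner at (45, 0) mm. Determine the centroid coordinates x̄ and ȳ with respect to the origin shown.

web: A = 20 × 190 = 3800.00, centroid at (55.00, 95.00).
flange: A = 110 × 26 = 2860.00, centroid at (55.00, 203.00).
ΣA = 6660.00 mm², ΣAx̄ = 366300.00 mm³, ΣAȳ = 941580.00 mm³.
x̄ = 366300.00/6660.00 = 55.00 mm; ȳ = 941580.00/6660.00 = 141.38 mm.

x̄ = 55.00 mm, ȳ = 141.38 mm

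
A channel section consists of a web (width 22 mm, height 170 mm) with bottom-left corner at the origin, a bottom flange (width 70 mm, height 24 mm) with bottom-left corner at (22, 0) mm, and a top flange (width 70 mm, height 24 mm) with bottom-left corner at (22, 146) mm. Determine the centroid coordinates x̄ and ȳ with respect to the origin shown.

web: A = 22 × 170 = 3740.00, centroid at (11.00, 85.00).
bottom flange: A = 70 × 24 = 1680.00, centroid at (57.00, 12.00).
top flange: A = 70 × 24 = 1680.00, centroid at (57.00, 158.00).
ΣA = 7100.00 mm², ΣAx̄ = 232660.00 mm³, ΣAȳ = 603500.00 mm³.
x̄ = 232660.00/7100.00 = 32.77 mm; ȳ = 603500.00/7100.00 = 85.00 mm.

x̄ = 32.77 mm, ȳ = 85.00 mm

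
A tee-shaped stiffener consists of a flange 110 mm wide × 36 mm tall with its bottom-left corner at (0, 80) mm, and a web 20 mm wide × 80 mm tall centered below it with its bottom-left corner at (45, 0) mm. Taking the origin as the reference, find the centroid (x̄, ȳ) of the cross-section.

Part | A | x̄ᵢ | ȳᵢ | A·x̄ᵢ | A·ȳᵢ
web | 1600.00 | 55.00 | 40.00 | 88000.00 | 64000.00
flange | 3960.00 | 55.00 | 98.00 | 217800.00 | 388080.00
Σ | 5560.00 |  |  | 305800.00 | 452080.00
x̄ = 305800.00 / 5560.00 = 55.00 mm
ȳ = 452080.00 / 5560.00 = 81.31 mm

x̄ = 55.00 mm, ȳ = 81.31 mm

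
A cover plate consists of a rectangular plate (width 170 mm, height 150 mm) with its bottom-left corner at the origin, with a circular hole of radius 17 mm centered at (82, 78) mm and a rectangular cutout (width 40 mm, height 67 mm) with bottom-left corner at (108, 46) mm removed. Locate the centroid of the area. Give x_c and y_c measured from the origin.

x_c = 79.87 mm, y_c = 74.33 mm

plate: A = 170 × 150 = 25500.00, centroid at (85.00, 75.00).
hole 1: A = −π·17² = -907.92, centroid at (82.00, 78.00).
hole 2: A = −(40 × 67) = -2680.00, centroid at (128.00, 79.50).
ΣA = 21912.08 mm²
ΣAx_c = (25500.00)(85.00) + (-907.92)(82.00) + (-2680.00)(128.00) = 1750010.54 mm³
ΣAy_c = (25500.00)(75.00) + (-907.92)(78.00) + (-2680.00)(79.50) = 1628622.22 mm³
x_c = 1750010.54 / 21912.08 = 79.87 mm
y_c = 1628622.22 / 21912.08 = 74.33 mm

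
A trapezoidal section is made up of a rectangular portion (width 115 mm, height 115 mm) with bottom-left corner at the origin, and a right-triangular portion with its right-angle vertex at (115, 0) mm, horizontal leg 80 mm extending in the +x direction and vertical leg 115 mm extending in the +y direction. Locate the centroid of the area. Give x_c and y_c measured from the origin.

x_c = 79.22 mm, y_c = 52.55 mm

rectangular portion: A = 115 × 115 = 13225.00, centroid at (57.50, 57.50).
triangular portion: A = ½·80·115 = 4600.00, centroid at (141.67, 38.33).
ΣA = 17825.00 mm²
ΣAx_c = (13225.00)(57.50) + (4600.00)(141.67) = 1412104.17 mm³
ΣAy_c = (13225.00)(57.50) + (4600.00)(38.33) = 936770.83 mm³
x_c = 1412104.17 / 17825.00 = 79.22 mm
y_c = 936770.83 / 17825.00 = 52.55 mm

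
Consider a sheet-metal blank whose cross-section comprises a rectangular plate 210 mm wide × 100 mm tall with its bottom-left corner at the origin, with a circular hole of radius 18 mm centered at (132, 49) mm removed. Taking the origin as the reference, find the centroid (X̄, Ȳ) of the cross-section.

X̄ = 103.62 mm, Ȳ = 50.05 mm

Part | A | x̄ᵢ | ȳᵢ | A·x̄ᵢ | A·ȳᵢ
plate | 21000.00 | 105.00 | 50.00 | 2205000.00 | 1050000.00
hole | -1017.88 | 132.00 | 49.00 | -134359.63 | -49875.92
Σ | 19982.12 |  |  | 2070640.37 | 1000124.08
X̄ = 2070640.37 / 19982.12 = 103.62 mm
Ȳ = 1000124.08 / 19982.12 = 50.05 mm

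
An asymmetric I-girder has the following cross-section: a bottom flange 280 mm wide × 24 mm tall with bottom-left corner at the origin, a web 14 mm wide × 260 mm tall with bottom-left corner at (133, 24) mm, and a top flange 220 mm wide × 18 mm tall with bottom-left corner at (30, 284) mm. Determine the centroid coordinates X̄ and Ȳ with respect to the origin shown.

bottom flange: A = 280 × 24 = 6720.00, centroid at (140.00, 12.00).
web: A = 14 × 260 = 3640.00, centroid at (140.00, 154.00).
top flange: A = 220 × 18 = 3960.00, centroid at (140.00, 293.00).
ΣA = 14320.00 mm², ΣAX̄ = 2004800.00 mm³, ΣAȲ = 1801480.00 mm³.
X̄ = 2004800.00/14320.00 = 140.00 mm; Ȳ = 1801480.00/14320.00 = 125.80 mm.

X̄ = 140.00 mm, Ȳ = 125.80 mm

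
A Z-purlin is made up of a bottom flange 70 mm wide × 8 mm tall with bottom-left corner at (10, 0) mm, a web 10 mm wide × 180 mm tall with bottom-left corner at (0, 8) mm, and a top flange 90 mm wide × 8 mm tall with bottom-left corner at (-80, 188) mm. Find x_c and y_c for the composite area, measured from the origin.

Part | A | x̄ᵢ | ȳᵢ | A·x̄ᵢ | A·ȳᵢ
bottom flange | 560.00 | 45.00 | 4.00 | 25200.00 | 2240.00
web | 1800.00 | 5.00 | 98.00 | 9000.00 | 176400.00
top flange | 720.00 | -35.00 | 192.00 | -25200.00 | 138240.00
Σ | 3080.00 |  |  | 9000.00 | 316880.00
x_c = 9000.00 / 3080.00 = 2.92 mm
y_c = 316880.00 / 3080.00 = 102.88 mm

x_c = 2.92 mm, y_c = 102.88 mm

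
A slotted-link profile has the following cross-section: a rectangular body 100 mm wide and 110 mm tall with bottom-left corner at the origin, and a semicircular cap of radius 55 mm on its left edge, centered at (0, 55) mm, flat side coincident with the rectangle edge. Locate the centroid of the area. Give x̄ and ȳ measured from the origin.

x̄ = 27.88 mm, ȳ = 55.00 mm

Part | A | x̄ᵢ | ȳᵢ | A·x̄ᵢ | A·ȳᵢ
rectangular body | 11000.00 | 50.00 | 55.00 | 550000.00 | 605000.00
semicircular end | 4751.66 | -23.34 | 55.00 | -110916.67 | 261341.24
Σ | 15751.66 |  |  | 439083.33 | 866341.24
x̄ = 439083.33 / 15751.66 = 27.88 mm
ȳ = 866341.24 / 15751.66 = 55.00 mm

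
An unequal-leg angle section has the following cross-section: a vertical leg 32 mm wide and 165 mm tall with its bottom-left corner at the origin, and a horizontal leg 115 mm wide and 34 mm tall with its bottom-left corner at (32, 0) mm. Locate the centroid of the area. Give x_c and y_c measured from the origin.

x_c = 47.27 mm, y_c = 54.63 mm

vertical leg: A = 32 × 165 = 5280.00, centroid at (16.00, 82.50).
horizontal leg: A = 115 × 34 = 3910.00, centroid at (89.50, 17.00).
ΣA = 9190.00 mm²
ΣAx_c = (5280.00)(16.00) + (3910.00)(89.50) = 434425.00 mm³
ΣAy_c = (5280.00)(82.50) + (3910.00)(17.00) = 502070.00 mm³
x_c = 434425.00 / 9190.00 = 47.27 mm
y_c = 502070.00 / 9190.00 = 54.63 mm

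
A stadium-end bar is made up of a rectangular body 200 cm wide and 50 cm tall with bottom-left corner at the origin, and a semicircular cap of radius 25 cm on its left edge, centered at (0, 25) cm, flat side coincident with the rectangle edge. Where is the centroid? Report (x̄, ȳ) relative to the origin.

x̄ = 90.11 cm, ȳ = 25.00 cm

Part | A | x̄ᵢ | ȳᵢ | A·x̄ᵢ | A·ȳᵢ
rectangular body | 10000.00 | 100.00 | 25.00 | 1000000.00 | 250000.00
semicircular end | 981.75 | -10.61 | 25.00 | -10416.67 | 24543.69
Σ | 10981.75 |  |  | 989583.33 | 274543.69
x̄ = 989583.33 / 10981.75 = 90.11 cm
ȳ = 274543.69 / 10981.75 = 25.00 cm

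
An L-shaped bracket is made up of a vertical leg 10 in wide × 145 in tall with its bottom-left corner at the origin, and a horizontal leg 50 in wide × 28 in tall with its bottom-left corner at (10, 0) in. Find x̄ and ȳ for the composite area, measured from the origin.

vertical leg: A = 10 × 145 = 1450.00, centroid at (5.00, 72.50).
horizontal leg: A = 50 × 28 = 1400.00, centroid at (35.00, 14.00).
ΣA = 2850.00 in²
ΣAx̄ = (1450.00)(5.00) + (1400.00)(35.00) = 56250.00 in³
ΣAȳ = (1450.00)(72.50) + (1400.00)(14.00) = 124725.00 in³
x̄ = 56250.00 / 2850.00 = 19.74 in
ȳ = 124725.00 / 2850.00 = 43.76 in

x̄ = 19.74 in, ȳ = 43.76 in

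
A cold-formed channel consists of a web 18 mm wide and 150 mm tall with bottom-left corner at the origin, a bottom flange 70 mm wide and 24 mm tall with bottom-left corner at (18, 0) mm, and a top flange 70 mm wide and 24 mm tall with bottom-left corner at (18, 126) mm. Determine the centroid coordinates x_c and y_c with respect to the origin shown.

Part | A | x̄ᵢ | ȳᵢ | A·x̄ᵢ | A·ȳᵢ
web | 2700.00 | 9.00 | 75.00 | 24300.00 | 202500.00
bottom flange | 1680.00 | 53.00 | 12.00 | 89040.00 | 20160.00
top flange | 1680.00 | 53.00 | 138.00 | 89040.00 | 231840.00
Σ | 6060.00 |  |  | 202380.00 | 454500.00
x_c = 202380.00 / 6060.00 = 33.40 mm
y_c = 454500.00 / 6060.00 = 75.00 mm

x_c = 33.40 mm, y_c = 75.00 mm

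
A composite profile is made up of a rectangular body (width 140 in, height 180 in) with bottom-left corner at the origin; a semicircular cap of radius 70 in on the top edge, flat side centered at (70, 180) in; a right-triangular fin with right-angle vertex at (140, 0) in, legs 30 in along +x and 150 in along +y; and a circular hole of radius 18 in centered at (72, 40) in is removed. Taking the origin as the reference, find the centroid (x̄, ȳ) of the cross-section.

rectangular body: A = 140 × 180 = 25200.00, centroid at (70.00, 90.00).
semicircular top: A = ½π·70² = 7696.90, centroid at (70.00, 209.71).
triangular fin: A = ½·30·150 = 2250.00, centroid at (150.00, 50.00).
hole: A = −π·18² = -1017.88, centroid at (72.00, 40.00).
ΣA = 34129.03 in²
ΣAx̄ = (25200.00)(70.00) + (7696.90)(70.00) + (2250.00)(150.00) + (-1017.88)(72.00) = 2566996.07 in³
ΣAȳ = (25200.00)(90.00) + (7696.90)(209.71) + (2250.00)(50.00) + (-1017.88)(40.00) = 3953893.99 in³
x̄ = 2566996.07 / 34129.03 = 75.21 in
ȳ = 3953893.99 / 34129.03 = 115.85 in

x̄ = 75.21 in, ȳ = 115.85 in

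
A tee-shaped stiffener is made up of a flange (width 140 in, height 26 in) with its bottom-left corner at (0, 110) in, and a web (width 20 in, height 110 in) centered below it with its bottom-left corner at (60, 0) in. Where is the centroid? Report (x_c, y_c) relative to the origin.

x_c = 70.00 in, y_c = 97.38 in

web: A = 20 × 110 = 2200.00, centroid at (70.00, 55.00).
flange: A = 140 × 26 = 3640.00, centroid at (70.00, 123.00).
ΣA = 5840.00 in², ΣAx_c = 408800.00 in³, ΣAy_c = 568720.00 in³.
x_c = 408800.00/5840.00 = 70.00 in; y_c = 568720.00/5840.00 = 97.38 in.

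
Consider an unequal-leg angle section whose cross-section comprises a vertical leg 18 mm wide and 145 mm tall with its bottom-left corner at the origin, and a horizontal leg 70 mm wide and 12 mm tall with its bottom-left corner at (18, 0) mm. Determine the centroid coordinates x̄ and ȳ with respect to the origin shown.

Part | A | x̄ᵢ | ȳᵢ | A·x̄ᵢ | A·ȳᵢ
vertical leg | 2610.00 | 9.00 | 72.50 | 23490.00 | 189225.00
horizontal leg | 840.00 | 53.00 | 6.00 | 44520.00 | 5040.00
Σ | 3450.00 |  |  | 68010.00 | 194265.00
x̄ = 68010.00 / 3450.00 = 19.71 mm
ȳ = 194265.00 / 3450.00 = 56.31 mm

x̄ = 19.71 mm, ȳ = 56.31 mm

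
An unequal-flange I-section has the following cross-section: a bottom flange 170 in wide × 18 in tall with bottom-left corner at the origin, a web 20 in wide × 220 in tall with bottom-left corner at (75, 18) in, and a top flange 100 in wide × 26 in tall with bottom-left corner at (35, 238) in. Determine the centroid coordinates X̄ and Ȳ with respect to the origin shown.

X̄ = 85.00 in, Ȳ = 123.59 in

bottom flange: A = 170 × 18 = 3060.00, centroid at (85.00, 9.00).
web: A = 20 × 220 = 4400.00, centroid at (85.00, 128.00).
top flange: A = 100 × 26 = 2600.00, centroid at (85.00, 251.00).
ΣA = 10060.00 in²
ΣAX̄ = (3060.00)(85.00) + (4400.00)(85.00) + (2600.00)(85.00) = 855100.00 in³
ΣAȲ = (3060.00)(9.00) + (4400.00)(128.00) + (2600.00)(251.00) = 1243340.00 in³
X̄ = 855100.00 / 10060.00 = 85.00 in
Ȳ = 1243340.00 / 10060.00 = 123.59 in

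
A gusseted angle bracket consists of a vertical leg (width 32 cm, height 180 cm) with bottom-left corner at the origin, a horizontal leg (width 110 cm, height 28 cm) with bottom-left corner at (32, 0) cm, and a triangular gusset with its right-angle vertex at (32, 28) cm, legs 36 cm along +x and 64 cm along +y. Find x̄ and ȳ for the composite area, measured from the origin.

x̄ = 41.11 cm, ȳ = 61.88 cm

vertical leg: A = 32 × 180 = 5760.00, centroid at (16.00, 90.00).
horizontal leg: A = 110 × 28 = 3080.00, centroid at (87.00, 14.00).
gusset: A = ½·36·64 = 1152.00, centroid at (44.00, 49.33).
ΣA = 9992.00 cm², ΣAx̄ = 410808.00 cm³, ΣAȳ = 618352.00 cm³.
x̄ = 410808.00/9992.00 = 41.11 cm; ȳ = 618352.00/9992.00 = 61.88 cm.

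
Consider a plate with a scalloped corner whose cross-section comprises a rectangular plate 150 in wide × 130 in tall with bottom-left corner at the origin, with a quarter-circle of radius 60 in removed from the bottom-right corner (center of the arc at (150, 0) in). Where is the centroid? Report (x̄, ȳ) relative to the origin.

x̄ = 66.60 in, ȳ = 71.70 in

plate: A = 150 × 130 = 19500.00, centroid at (75.00, 65.00).
removed quarter-circle: A = −¼π·60² = -2827.43, centroid at (124.54, 25.46).
ΣA = 16672.57 in²
ΣAx̄ = (19500.00)(75.00) + (-2827.43)(124.54) = 1110384.99 in³
ΣAȳ = (19500.00)(65.00) + (-2827.43)(25.46) = 1195500.00 in³
x̄ = 1110384.99 / 16672.57 = 66.60 in
ȳ = 1195500.00 / 16672.57 = 71.70 in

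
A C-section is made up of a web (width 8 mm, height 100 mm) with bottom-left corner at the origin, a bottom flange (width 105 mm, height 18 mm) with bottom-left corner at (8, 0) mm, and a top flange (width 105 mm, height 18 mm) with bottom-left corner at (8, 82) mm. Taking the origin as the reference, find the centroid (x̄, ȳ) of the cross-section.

web: A = 8 × 100 = 800.00, centroid at (4.00, 50.00).
bottom flange: A = 105 × 18 = 1890.00, centroid at (60.50, 9.00).
top flange: A = 105 × 18 = 1890.00, centroid at (60.50, 91.00).
ΣA = 4580.00 mm², ΣAx̄ = 231890.00 mm³, ΣAȳ = 229000.00 mm³.
x̄ = 231890.00/4580.00 = 50.63 mm; ȳ = 229000.00/4580.00 = 50.00 mm.

x̄ = 50.63 mm, ȳ = 50.00 mm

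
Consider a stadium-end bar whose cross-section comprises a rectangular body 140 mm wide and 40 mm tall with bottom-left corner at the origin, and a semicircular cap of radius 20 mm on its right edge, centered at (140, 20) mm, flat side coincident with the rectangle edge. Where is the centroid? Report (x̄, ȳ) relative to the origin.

rectangular body: A = 140 × 40 = 5600.00, centroid at (70.00, 20.00).
semicircular end: A = ½π·20² = 628.32, centroid at (148.49, 20.00).
ΣA = 6228.32 mm², ΣAx̄ = 485297.93 mm³, ΣAȳ = 124566.37 mm³.
x̄ = 485297.93/6228.32 = 77.92 mm; ȳ = 124566.37/6228.32 = 20.00 mm.

x̄ = 77.92 mm, ȳ = 20.00 mm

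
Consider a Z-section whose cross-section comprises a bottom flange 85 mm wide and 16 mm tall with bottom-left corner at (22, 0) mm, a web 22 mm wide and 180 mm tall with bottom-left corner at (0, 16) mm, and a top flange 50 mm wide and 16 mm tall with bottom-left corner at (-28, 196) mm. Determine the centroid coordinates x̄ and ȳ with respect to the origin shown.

x̄ = 21.06 mm, ȳ = 97.03 mm

bottom flange: A = 85 × 16 = 1360.00, centroid at (64.50, 8.00).
web: A = 22 × 180 = 3960.00, centroid at (11.00, 106.00).
top flange: A = 50 × 16 = 800.00, centroid at (-3.00, 204.00).
ΣA = 6120.00 mm²
ΣAx̄ = (1360.00)(64.50) + (3960.00)(11.00) + (800.00)(-3.00) = 128880.00 mm³
ΣAȳ = (1360.00)(8.00) + (3960.00)(106.00) + (800.00)(204.00) = 593840.00 mm³
x̄ = 128880.00 / 6120.00 = 21.06 mm
ȳ = 593840.00 / 6120.00 = 97.03 mm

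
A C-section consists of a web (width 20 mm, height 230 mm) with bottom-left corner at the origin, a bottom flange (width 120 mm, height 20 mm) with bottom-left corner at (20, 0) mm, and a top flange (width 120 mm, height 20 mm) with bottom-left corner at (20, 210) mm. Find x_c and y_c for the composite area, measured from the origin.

web: A = 20 × 230 = 4600.00, centroid at (10.00, 115.00).
bottom flange: A = 120 × 20 = 2400.00, centroid at (80.00, 10.00).
top flange: A = 120 × 20 = 2400.00, centroid at (80.00, 220.00).
ΣA = 9400.00 mm²
ΣAx_c = (4600.00)(10.00) + (2400.00)(80.00) + (2400.00)(80.00) = 430000.00 mm³
ΣAy_c = (4600.00)(115.00) + (2400.00)(10.00) + (2400.00)(220.00) = 1081000.00 mm³
x_c = 430000.00 / 9400.00 = 45.74 mm
y_c = 1081000.00 / 9400.00 = 115.00 mm

x_c = 45.74 mm, y_c = 115.00 mm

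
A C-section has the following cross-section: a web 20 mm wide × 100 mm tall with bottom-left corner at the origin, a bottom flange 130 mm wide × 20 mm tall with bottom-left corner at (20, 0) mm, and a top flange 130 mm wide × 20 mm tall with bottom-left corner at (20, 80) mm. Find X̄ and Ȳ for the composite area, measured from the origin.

web: A = 20 × 100 = 2000.00, centroid at (10.00, 50.00).
bottom flange: A = 130 × 20 = 2600.00, centroid at (85.00, 10.00).
top flange: A = 130 × 20 = 2600.00, centroid at (85.00, 90.00).
ΣA = 7200.00 mm², ΣAX̄ = 462000.00 mm³, ΣAȲ = 360000.00 mm³.
X̄ = 462000.00/7200.00 = 64.17 mm; Ȳ = 360000.00/7200.00 = 50.00 mm.

X̄ = 64.17 mm, Ȳ = 50.00 mm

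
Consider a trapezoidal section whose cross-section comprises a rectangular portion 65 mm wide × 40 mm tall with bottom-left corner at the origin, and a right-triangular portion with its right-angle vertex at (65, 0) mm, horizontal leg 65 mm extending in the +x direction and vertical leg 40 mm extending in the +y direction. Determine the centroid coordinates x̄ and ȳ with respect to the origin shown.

x̄ = 50.56 mm, ȳ = 17.78 mm

Part | A | x̄ᵢ | ȳᵢ | A·x̄ᵢ | A·ȳᵢ
rectangular portion | 2600.00 | 32.50 | 20.00 | 84500.00 | 52000.00
triangular portion | 1300.00 | 86.67 | 13.33 | 112666.67 | 17333.33
Σ | 3900.00 |  |  | 197166.67 | 69333.33
x̄ = 197166.67 / 3900.00 = 50.56 mm
ȳ = 69333.33 / 3900.00 = 17.78 mm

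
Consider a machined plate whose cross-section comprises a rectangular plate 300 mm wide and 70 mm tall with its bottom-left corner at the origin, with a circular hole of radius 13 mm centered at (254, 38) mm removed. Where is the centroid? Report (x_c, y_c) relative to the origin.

Part | A | x̄ᵢ | ȳᵢ | A·x̄ᵢ | A·ȳᵢ
plate | 21000.00 | 150.00 | 35.00 | 3150000.00 | 735000.00
hole | -530.93 | 254.00 | 38.00 | -134856.01 | -20175.31
Σ | 20469.07 |  |  | 3015143.99 | 714824.69
x_c = 3015143.99 / 20469.07 = 147.30 mm
y_c = 714824.69 / 20469.07 = 34.92 mm

x_c = 147.30 mm, y_c = 34.92 mm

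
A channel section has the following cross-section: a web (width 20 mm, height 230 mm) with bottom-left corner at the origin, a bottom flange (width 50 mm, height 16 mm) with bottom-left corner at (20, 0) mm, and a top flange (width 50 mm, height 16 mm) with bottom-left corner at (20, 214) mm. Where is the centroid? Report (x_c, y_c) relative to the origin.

x_c = 19.03 mm, y_c = 115.00 mm

web: A = 20 × 230 = 4600.00, centroid at (10.00, 115.00).
bottom flange: A = 50 × 16 = 800.00, centroid at (45.00, 8.00).
top flange: A = 50 × 16 = 800.00, centroid at (45.00, 222.00).
ΣA = 6200.00 mm²
ΣAx_c = (4600.00)(10.00) + (800.00)(45.00) + (800.00)(45.00) = 118000.00 mm³
ΣAy_c = (4600.00)(115.00) + (800.00)(8.00) + (800.00)(222.00) = 713000.00 mm³
x_c = 118000.00 / 6200.00 = 19.03 mm
y_c = 713000.00 / 6200.00 = 115.00 mm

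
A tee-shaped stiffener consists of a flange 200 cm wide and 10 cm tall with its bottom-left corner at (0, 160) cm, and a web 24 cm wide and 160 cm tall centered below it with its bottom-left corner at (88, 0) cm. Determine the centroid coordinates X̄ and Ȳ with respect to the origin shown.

Part | A | x̄ᵢ | ȳᵢ | A·x̄ᵢ | A·ȳᵢ
web | 3840.00 | 100.00 | 80.00 | 384000.00 | 307200.00
flange | 2000.00 | 100.00 | 165.00 | 200000.00 | 330000.00
Σ | 5840.00 |  |  | 584000.00 | 637200.00
X̄ = 584000.00 / 5840.00 = 100.00 cm
Ȳ = 637200.00 / 5840.00 = 109.11 cm

X̄ = 100.00 cm, Ȳ = 109.11 cm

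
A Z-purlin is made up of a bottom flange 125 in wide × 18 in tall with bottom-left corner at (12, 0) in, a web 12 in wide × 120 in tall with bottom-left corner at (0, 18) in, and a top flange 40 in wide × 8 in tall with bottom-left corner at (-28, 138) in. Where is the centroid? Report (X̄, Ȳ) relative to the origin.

bottom flange: A = 125 × 18 = 2250.00, centroid at (74.50, 9.00).
web: A = 12 × 120 = 1440.00, centroid at (6.00, 78.00).
top flange: A = 40 × 8 = 320.00, centroid at (-8.00, 142.00).
ΣA = 4010.00 in², ΣAX̄ = 173705.00 in³, ΣAȲ = 178010.00 in³.
X̄ = 173705.00/4010.00 = 43.32 in; Ȳ = 178010.00/4010.00 = 44.39 in.

X̄ = 43.32 in, Ȳ = 44.39 in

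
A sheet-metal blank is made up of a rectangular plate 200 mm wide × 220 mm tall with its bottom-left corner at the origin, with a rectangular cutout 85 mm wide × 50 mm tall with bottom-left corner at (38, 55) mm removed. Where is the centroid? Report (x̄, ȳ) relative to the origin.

x̄ = 102.08 mm, ȳ = 113.21 mm

plate: A = 200 × 220 = 44000.00, centroid at (100.00, 110.00).
hole: A = −(85 × 50) = -4250.00, centroid at (80.50, 80.00).
ΣA = 39750.00 mm², ΣAx̄ = 4057875.00 mm³, ΣAȳ = 4500000.00 mm³.
x̄ = 4057875.00/39750.00 = 102.08 mm; ȳ = 4500000.00/39750.00 = 113.21 mm.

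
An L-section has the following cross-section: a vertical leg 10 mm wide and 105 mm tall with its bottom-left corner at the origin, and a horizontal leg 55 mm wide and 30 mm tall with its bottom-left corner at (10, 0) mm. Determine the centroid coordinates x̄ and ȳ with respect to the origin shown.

x̄ = 24.86 mm, ȳ = 29.58 mm

vertical leg: A = 10 × 105 = 1050.00, centroid at (5.00, 52.50).
horizontal leg: A = 55 × 30 = 1650.00, centroid at (37.50, 15.00).
ΣA = 2700.00 mm², ΣAx̄ = 67125.00 mm³, ΣAȳ = 79875.00 mm³.
x̄ = 67125.00/2700.00 = 24.86 mm; ȳ = 79875.00/2700.00 = 29.58 mm.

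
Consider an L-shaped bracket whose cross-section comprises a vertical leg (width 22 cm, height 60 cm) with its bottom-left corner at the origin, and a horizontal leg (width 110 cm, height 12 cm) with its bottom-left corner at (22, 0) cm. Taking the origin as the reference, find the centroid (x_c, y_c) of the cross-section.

x_c = 44.00 cm, y_c = 18.00 cm

vertical leg: A = 22 × 60 = 1320.00, centroid at (11.00, 30.00).
horizontal leg: A = 110 × 12 = 1320.00, centroid at (77.00, 6.00).
ΣA = 2640.00 cm²
ΣAx_c = (1320.00)(11.00) + (1320.00)(77.00) = 116160.00 cm³
ΣAy_c = (1320.00)(30.00) + (1320.00)(6.00) = 47520.00 cm³
x_c = 116160.00 / 2640.00 = 44.00 cm
y_c = 47520.00 / 2640.00 = 18.00 cm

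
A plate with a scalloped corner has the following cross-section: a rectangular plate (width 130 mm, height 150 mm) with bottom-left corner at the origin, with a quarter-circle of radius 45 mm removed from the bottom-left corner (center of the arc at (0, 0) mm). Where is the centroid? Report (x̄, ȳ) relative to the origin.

x̄ = 69.08 mm, ȳ = 79.96 mm

plate: A = 130 × 150 = 19500.00, centroid at (65.00, 75.00).
removed quarter-circle: A = −¼π·45² = -1590.43, centroid at (19.10, 19.10).
ΣA = 17909.57 mm²
ΣAx̄ = (19500.00)(65.00) + (-1590.43)(19.10) = 1237125.00 mm³
ΣAȳ = (19500.00)(75.00) + (-1590.43)(19.10) = 1432125.00 mm³
x̄ = 1237125.00 / 17909.57 = 69.08 mm
ȳ = 1432125.00 / 17909.57 = 79.96 mm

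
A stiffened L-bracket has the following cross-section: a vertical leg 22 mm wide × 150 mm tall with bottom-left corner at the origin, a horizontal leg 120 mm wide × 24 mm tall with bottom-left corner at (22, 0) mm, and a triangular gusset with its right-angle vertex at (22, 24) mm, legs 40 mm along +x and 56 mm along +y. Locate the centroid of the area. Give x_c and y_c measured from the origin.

Part | A | x̄ᵢ | ȳᵢ | A·x̄ᵢ | A·ȳᵢ
vertical leg | 3300.00 | 11.00 | 75.00 | 36300.00 | 247500.00
horizontal leg | 2880.00 | 82.00 | 12.00 | 236160.00 | 34560.00
gusset | 1120.00 | 35.33 | 42.67 | 39573.33 | 47786.67
Σ | 7300.00 |  |  | 312033.33 | 329846.67
x_c = 312033.33 / 7300.00 = 42.74 mm
y_c = 329846.67 / 7300.00 = 45.18 mm

x_c = 42.74 mm, y_c = 45.18 mm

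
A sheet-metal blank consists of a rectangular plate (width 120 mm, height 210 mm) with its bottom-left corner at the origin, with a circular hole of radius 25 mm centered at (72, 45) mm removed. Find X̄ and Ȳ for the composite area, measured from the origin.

Part | A | x̄ᵢ | ȳᵢ | A·x̄ᵢ | A·ȳᵢ
plate | 25200.00 | 60.00 | 105.00 | 1512000.00 | 2646000.00
hole | -1963.50 | 72.00 | 45.00 | -141371.67 | -88357.29
Σ | 23236.50 |  |  | 1370628.33 | 2557642.71
X̄ = 1370628.33 / 23236.50 = 58.99 mm
Ȳ = 2557642.71 / 23236.50 = 110.07 mm

X̄ = 58.99 mm, Ȳ = 110.07 mm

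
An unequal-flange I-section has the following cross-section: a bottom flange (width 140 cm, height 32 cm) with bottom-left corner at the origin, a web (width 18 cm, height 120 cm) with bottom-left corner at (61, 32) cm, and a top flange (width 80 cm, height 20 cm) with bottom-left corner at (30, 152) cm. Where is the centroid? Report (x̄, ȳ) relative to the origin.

bottom flange: A = 140 × 32 = 4480.00, centroid at (70.00, 16.00).
web: A = 18 × 120 = 2160.00, centroid at (70.00, 92.00).
top flange: A = 80 × 20 = 1600.00, centroid at (70.00, 162.00).
ΣA = 8240.00 cm², ΣAx̄ = 576800.00 cm³, ΣAȳ = 529600.00 cm³.
x̄ = 576800.00/8240.00 = 70.00 cm; ȳ = 529600.00/8240.00 = 64.27 cm.

x̄ = 70.00 cm, ȳ = 64.27 cm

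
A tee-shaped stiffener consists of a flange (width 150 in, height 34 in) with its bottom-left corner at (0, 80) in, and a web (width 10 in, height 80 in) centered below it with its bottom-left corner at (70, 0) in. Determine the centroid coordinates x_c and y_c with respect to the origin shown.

x_c = 75.00 in, y_c = 89.27 in

Part | A | x̄ᵢ | ȳᵢ | A·x̄ᵢ | A·ȳᵢ
web | 800.00 | 75.00 | 40.00 | 60000.00 | 32000.00
flange | 5100.00 | 75.00 | 97.00 | 382500.00 | 494700.00
Σ | 5900.00 |  |  | 442500.00 | 526700.00
x_c = 442500.00 / 5900.00 = 75.00 in
y_c = 526700.00 / 5900.00 = 89.27 in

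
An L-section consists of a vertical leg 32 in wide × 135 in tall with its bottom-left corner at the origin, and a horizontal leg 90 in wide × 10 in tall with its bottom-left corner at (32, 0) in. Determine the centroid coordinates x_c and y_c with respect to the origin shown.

x_c = 26.52 in, y_c = 56.72 in

Part | A | x̄ᵢ | ȳᵢ | A·x̄ᵢ | A·ȳᵢ
vertical leg | 4320.00 | 16.00 | 67.50 | 69120.00 | 291600.00
horizontal leg | 900.00 | 77.00 | 5.00 | 69300.00 | 4500.00
Σ | 5220.00 |  |  | 138420.00 | 296100.00
x_c = 138420.00 / 5220.00 = 26.52 in
y_c = 296100.00 / 5220.00 = 56.72 in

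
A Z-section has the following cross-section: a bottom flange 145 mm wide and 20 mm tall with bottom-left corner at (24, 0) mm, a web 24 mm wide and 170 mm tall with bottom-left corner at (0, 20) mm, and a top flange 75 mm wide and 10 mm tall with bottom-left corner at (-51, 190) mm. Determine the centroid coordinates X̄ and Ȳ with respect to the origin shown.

X̄ = 41.23 mm, Ȳ = 78.09 mm

Part | A | x̄ᵢ | ȳᵢ | A·x̄ᵢ | A·ȳᵢ
bottom flange | 2900.00 | 96.50 | 10.00 | 279850.00 | 29000.00
web | 4080.00 | 12.00 | 105.00 | 48960.00 | 428400.00
top flange | 750.00 | -13.50 | 195.00 | -10125.00 | 146250.00
Σ | 7730.00 |  |  | 318685.00 | 603650.00
X̄ = 318685.00 / 7730.00 = 41.23 mm
Ȳ = 603650.00 / 7730.00 = 78.09 mm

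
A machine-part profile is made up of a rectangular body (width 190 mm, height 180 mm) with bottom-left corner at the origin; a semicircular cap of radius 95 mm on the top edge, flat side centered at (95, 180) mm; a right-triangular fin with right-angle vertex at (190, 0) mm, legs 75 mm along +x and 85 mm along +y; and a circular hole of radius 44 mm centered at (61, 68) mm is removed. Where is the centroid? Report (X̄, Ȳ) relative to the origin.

rectangular body: A = 190 × 180 = 34200.00, centroid at (95.00, 90.00).
semicircular top: A = ½π·95² = 14176.44, centroid at (95.00, 220.32).
triangular fin: A = ½·75·85 = 3187.50, centroid at (215.00, 28.33).
hole: A = −π·44² = -6082.12, centroid at (61.00, 68.00).
ΣA = 45481.81 mm²
ΣAX̄ = (34200.00)(95.00) + (14176.44)(95.00) + (3187.50)(215.00) + (-6082.12)(61.00) = 4910064.47 mm³
ΣAȲ = (34200.00)(90.00) + (14176.44)(220.32) + (3187.50)(28.33) + (-6082.12)(68.00) = 5878070.08 mm³
X̄ = 4910064.47 / 45481.81 = 107.96 mm
Ȳ = 5878070.08 / 45481.81 = 129.24 mm

X̄ = 107.96 mm, Ȳ = 129.24 mm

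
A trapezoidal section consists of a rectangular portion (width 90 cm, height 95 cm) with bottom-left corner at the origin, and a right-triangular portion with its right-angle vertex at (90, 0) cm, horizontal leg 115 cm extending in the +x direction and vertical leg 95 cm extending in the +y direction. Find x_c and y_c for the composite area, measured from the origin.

rectangular portion: A = 90 × 95 = 8550.00, centroid at (45.00, 47.50).
triangular portion: A = ½·115·95 = 5462.50, centroid at (128.33, 31.67).
ΣA = 14012.50 cm², ΣAx_c = 1085770.83 cm³, ΣAy_c = 579104.17 cm³.
x_c = 1085770.83/14012.50 = 77.49 cm; y_c = 579104.17/14012.50 = 41.33 cm.

x_c = 77.49 cm, y_c = 41.33 cm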